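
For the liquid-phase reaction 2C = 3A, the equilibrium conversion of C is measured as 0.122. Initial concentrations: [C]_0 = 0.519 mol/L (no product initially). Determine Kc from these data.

Kc = 0.00413 mol/L

Let X = conversion of C.
Concentrations: [C] = 0.519 − 0.519X; [A] = 0.778X.
At X = 0.122: [C] = 0.456, [A] = 0.095.
Kc = [A]^3 / ([C]^2) = 0.00413 mol/L.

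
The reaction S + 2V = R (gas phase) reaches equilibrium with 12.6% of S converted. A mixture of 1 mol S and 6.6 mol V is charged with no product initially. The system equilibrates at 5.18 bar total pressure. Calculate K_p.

K_p = 0.0072 bar^-2

Basis: 1 mol S initially; let X = conversion of S. Extent ξ = X.
Moles: n_S = 1 − X; n_V = 6.6 − 2X; n_R = X.
Summing: n_T = 7.6 − 2X.
At X = 0.126: n_S = 0.874, n_V = 6.35, n_R = 0.126, n_T = 7.35.
p_i = (n_i/n_T)·P. K_p = p_R / (p_S p_V^2) = 0.0072 bar^-2.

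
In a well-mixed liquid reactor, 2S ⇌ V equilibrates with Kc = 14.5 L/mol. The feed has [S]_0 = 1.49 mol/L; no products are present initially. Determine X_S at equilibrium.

Let X = conversion of S; extent ξ = 1.49X/2 mol/L.
Concentrations: [S] = 1.49 − 1.49X; [V] = 0.745X.
Kc = [V] / ([S]^2).
This equals 14.5 at X = 0.859 (the root in 0 < X < 1).

X = 0.859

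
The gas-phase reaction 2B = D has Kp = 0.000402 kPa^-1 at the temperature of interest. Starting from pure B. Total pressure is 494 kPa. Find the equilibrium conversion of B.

X = 0.253

Basis: 1 mol B initially; let X = conversion of B. Extent ξ = 0.5X.
Moles: n_B = 1 − X; n_D = 0.5X.
n_T = Σnᵢ = 1 − 0.5X.
y_i = n_i/n_T, p_i = y_i·P. Kp = p_D / (p_B^2).
Setting this equal to 0.000402 kPa^-1 and taking the physical root (0 < X < 1) gives X = 0.253.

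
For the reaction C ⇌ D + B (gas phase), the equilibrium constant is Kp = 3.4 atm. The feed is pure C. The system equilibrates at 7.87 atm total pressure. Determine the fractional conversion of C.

X = 0.549

Take 1 mol C as basis and let X be its fractional conversion, so ξ = X.
At extent ξ: n_C = 1 − X; n_D = X; n_B = X.
Total moles n_T = 1 + X.
With p_i = (n_i/n_T)P, Kp = p_D p_B / (p_C).
Setting this equal to 3.4 atm and taking the physical root (0 < X < 1) gives X = 0.549.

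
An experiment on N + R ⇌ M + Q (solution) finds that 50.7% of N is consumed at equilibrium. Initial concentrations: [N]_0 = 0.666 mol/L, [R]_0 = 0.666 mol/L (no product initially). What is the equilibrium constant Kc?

Let X = conversion of N.
Concentrations: [N] = 0.666 − 0.666X; [R] = 0.666 − 0.666X; [M] = 0.666X; [Q] = 0.666X.
At X = 0.507: [N] = 0.328, [R] = 0.328, [M] = 0.338, [Q] = 0.338.
Kc = [M] [Q] / ([N] [R]) = 1.06.

Kc = 1.06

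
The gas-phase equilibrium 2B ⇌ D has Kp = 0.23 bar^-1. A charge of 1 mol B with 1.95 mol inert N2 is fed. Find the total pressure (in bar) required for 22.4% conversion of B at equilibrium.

Basis: 1 mol B initially; let X = conversion of B. Extent ξ = 0.5X.
Mole table: n_B = 1 − X; n_D = 0.5X; n_I = 1.95 (inert).
Total moles n_T = 2.95 − 0.5X.
Kp = p_D / (p_B^2) with p_i = (n_i/n_T)·P.
At X = 0.224: the mole-fraction product g(X) = Π y_i^ν_i = 0.5278. Since Kp = g(X)·P^{-1}, P = (g/Kp)^(1/1) = (0.5278/0.23)^(1/1) = 2.29 bar.

P = 2.29 bar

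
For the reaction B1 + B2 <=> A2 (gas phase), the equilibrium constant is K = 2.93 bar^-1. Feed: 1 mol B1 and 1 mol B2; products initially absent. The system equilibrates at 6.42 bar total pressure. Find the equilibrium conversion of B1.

X = 0.775

Basis: 1 mol B1 initially; let X = conversion of B1. Extent ξ = X.
Species balance: n_B1 = 1 − X; n_B2 = 1 − X; n_A2 = X.
Total moles n_T = 2 − X.
Mole fractions y_i = n_i/n_T; K = p_A2 / (p_B1 p_B2) with p_i = y_i·P.
Setting this equal to 2.93 bar^-1 and taking the physical root (0 < X < 1) gives X = 0.775.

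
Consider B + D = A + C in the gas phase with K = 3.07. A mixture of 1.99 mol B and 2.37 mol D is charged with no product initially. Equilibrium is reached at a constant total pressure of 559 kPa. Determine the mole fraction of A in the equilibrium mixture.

Take 1.99 mol B as basis and let X be its fractional conversion, so ξ = 1.99X.
At extent ξ: n_B = 1.99 − 1.99X; n_D = 2.37 − 1.99X; n_A = 1.99X; n_C = 1.99X.
Total moles n_T = 4.36 (Δν = 0, constant).
Mole fractions y_i = n_i/n_T; K = p_A p_C / (p_B p_D) with p_i = y_i·P.
Substituting and setting equal to 3.07 gives a polynomial in X; the root in (0,1) is X = 0.690.
Then n_A = 1.37, n_T = 4.36, so y_A = 0.315.

y_A = 0.315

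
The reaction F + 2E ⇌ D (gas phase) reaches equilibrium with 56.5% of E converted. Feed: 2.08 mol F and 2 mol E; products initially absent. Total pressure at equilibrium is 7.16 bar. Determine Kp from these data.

Let X = conversion of E (basis 2 mol E); extent of reaction ξ = X.
Species balance: n_F = 2.08 − X; n_E = 2 − 2X; n_D = X.
Total moles n_T = 4.08 − 2X.
At X = 0.565: n_F = 1.52, n_E = 0.87, n_D = 0.565, n_T = 2.95.
p_i = (n_i/n_T)·P. Kp = p_D / (p_F p_E^2) = 0.0836 bar^-2.

Kp = 0.0836 bar^-2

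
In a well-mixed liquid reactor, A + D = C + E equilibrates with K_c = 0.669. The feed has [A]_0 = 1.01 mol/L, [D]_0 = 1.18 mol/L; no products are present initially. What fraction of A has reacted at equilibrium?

X = 0.485

Let X = conversion of A; extent ξ = 1.01·X mol/L.
Concentrations: [A] = 1.01 − 1.01X; [D] = 1.18 − 1.01X; [C] = 1.01X; [E] = 1.01X.
K_c = [C] [E] / ([A] [D]).
Setting equal to 0.669 and solving for X on (0,1) gives X = 0.485.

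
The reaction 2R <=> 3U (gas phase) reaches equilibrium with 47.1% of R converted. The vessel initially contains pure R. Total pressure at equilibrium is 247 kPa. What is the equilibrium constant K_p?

K_p = 252 kPa

Let X = conversion of R (basis 1 mol R); extent of reaction ξ = 0.5X.
Species balance: n_R = 1 − X; n_U = 1.5X.
Summing: n_T = 1 + 0.5X.
At X = 0.471: n_R = 0.529, n_U = 0.706, n_T = 1.24.
p_i = (n_i/n_T)·P. K_p = p_U^3 / (p_R^2) = 252 kPa.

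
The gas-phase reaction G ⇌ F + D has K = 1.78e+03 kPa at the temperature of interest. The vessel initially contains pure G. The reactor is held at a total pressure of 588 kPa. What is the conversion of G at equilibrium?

X = 0.867

Let X = conversion of G (basis 1 mol G); extent of reaction ξ = X.
Species balance: n_G = 1 − X; n_F = X; n_D = X.
Total moles n_T = 1 + X.
Mole fractions y_i = n_i/n_T; K = p_F p_D / (p_G) with p_i = y_i·P.
This yields a degree-2 equation in X; solving on (0,1), X = 0.867.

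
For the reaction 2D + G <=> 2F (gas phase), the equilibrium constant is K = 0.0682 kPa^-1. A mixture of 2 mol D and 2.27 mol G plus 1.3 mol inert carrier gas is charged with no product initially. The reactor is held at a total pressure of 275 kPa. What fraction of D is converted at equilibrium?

Basis: 2 mol D initially; let X = conversion of D. Extent ξ = X.
Mole table: n_D = 2 − 2X; n_G = 2.27 − X; n_F = 2X; n_I = 1.3 (inert).
Summing: n_T = 5.57 − X.
Mole fractions y_i = n_i/n_T; K = p_F^2 / (p_D^2 p_G) with p_i = y_i·P.
Equating to 0.0682 kPa^-1 and solving on 0 < X < 1: X = 0.710.

X = 0.710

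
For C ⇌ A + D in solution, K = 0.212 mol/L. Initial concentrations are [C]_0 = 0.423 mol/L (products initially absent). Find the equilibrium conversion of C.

Let X = conversion of C; extent ξ = 0.423·X mol/L.
Concentrations: [C] = 0.423 − 0.423X; [A] = 0.423X; [D] = 0.423X.
K = [A] [D] / ([C]).
Setting equal to 0.212 and solving for X on (0,1) gives X = 0.500.

X = 0.500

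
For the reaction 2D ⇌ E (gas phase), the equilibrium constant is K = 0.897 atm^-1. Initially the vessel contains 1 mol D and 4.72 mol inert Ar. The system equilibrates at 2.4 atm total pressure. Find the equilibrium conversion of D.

X = 0.339

Take 1 mol D as basis and let X be its fractional conversion, so ξ = 0.5X.
Mole table: n_D = 1 − X; n_E = 0.5X; n_I = 4.72 (inert).
Total moles n_T = 5.72 − 0.5X.
Mole fractions y_i = n_i/n_T; K = p_E / (p_D^2) with p_i = y_i·P.
Setting this equal to 0.897 atm^-1 and taking the physical root (0 < X < 1) gives X = 0.339.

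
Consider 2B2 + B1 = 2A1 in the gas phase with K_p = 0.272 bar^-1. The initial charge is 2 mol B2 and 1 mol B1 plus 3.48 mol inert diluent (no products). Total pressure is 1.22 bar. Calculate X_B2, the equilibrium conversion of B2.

X = 0.173

Basis: 2 mol B2 initially; let X = conversion of B2. Extent ξ = X.
Moles: n_B2 = 2 − 2X; n_B1 = 1 − X; n_A1 = 2X; n_I = 3.48 (inert).
Summing: n_T = 6.48 − X.
With p_i = (n_i/n_T)P, K_p = p_A1^2 / (p_B2^2 p_B1).
Equating to 0.272 bar^-1 and solving on 0 < X < 1: X = 0.173.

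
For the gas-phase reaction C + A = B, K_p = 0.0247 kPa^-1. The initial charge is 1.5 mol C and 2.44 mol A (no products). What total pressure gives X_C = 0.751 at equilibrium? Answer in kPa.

Let X = conversion of C (basis 1.5 mol C); extent of reaction ξ = 1.5X.
At extent ξ: n_C = 1.5 − 1.5X; n_A = 2.44 − 1.5X; n_B = 1.5X.
Total moles n_T = 3.94 − 1.5X.
K_p = p_B / (p_C p_A) with p_i = (n_i/n_T)·P.
At X = 0.751: the mole-fraction product g(X) = Π y_i^ν_i = 6.46. Since K_p = g(X)·P^{-1}, P = (g/K_p)^(1/1) = (6.46/0.0247)^(1/1) = 262 kPa.

P = 262 kPa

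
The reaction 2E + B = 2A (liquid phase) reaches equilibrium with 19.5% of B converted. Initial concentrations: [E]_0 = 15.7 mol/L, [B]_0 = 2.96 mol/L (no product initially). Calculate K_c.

K_c = 0.00264 L/mol

Let X = conversion of B.
Concentrations: [E] = 15.7 − 5.92X; [B] = 2.96 − 2.96X; [A] = 5.92X.
At X = 0.195: [E] = 14.5, [B] = 2.38, [A] = 1.15.
K_c = [A]^2 / ([E]^2 [B]) = 0.00264 L/mol.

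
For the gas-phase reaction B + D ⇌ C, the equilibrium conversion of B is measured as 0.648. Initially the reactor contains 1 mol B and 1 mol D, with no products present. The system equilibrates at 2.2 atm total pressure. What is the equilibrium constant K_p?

Take 1 mol B as basis and let X be its fractional conversion, so ξ = X.
At extent ξ: n_B = 1 − X; n_D = 1 − X; n_C = X.
Summing: n_T = 2 − X.
At X = 0.648: n_B = 0.352, n_D = 0.352, n_C = 0.648, n_T = 1.35.
p_i = (n_i/n_T)·P. K_p = p_C / (p_B p_D) = 3.21 atm^-1.

K_p = 3.21 atm^-1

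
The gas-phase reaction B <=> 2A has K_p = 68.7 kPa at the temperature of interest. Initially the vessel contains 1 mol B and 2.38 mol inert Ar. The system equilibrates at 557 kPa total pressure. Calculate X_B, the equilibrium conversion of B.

X = 0.284

Let X = conversion of B (basis 1 mol B); extent of reaction ξ = X.
Moles: n_B = 1 − X; n_A = 2X; n_I = 2.38 (inert).
Summing: n_T = 3.38 + X.
With p_i = (n_i/n_T)P, K_p = p_A^2 / (p_B).
Substituting and setting equal to 68.7 kPa gives a polynomial in X; the root in (0,1) is X = 0.284.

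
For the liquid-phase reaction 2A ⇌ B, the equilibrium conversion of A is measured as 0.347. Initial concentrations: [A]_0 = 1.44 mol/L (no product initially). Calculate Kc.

Let X = conversion of A.
Concentrations: [A] = 1.44 − 1.44X; [B] = 0.72X.
At X = 0.347: [A] = 0.94, [B] = 0.25.
Kc = [B] / ([A]^2) = 0.283 L/mol.

Kc = 0.283 L/mol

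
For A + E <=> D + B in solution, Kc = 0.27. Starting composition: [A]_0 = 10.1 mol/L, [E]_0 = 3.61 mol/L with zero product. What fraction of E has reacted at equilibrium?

Let X = conversion of E; extent ξ = 3.61·X mol/L.
Concentrations: [A] = 10.1 − 3.61X; [E] = 3.61 − 3.61X; [D] = 3.61X; [B] = 3.61X.
Kc = [D] [B] / ([A] [E]).
This equals 0.27 at X = 0.534 (the root in 0 < X < 1).

X = 0.534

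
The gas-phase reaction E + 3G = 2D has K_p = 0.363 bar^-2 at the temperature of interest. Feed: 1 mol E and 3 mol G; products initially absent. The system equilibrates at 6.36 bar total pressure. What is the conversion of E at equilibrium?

Let X = conversion of E (basis 1 mol E); extent of reaction ξ = X.
Species balance: n_E = 1 − X; n_G = 3 − 3X; n_D = 2X.
Summing: n_T = 4 − 2X.
y_i = n_i/n_T, p_i = y_i·P. K_p = p_D^2 / (p_E p_G^3).
Equating to 0.363 bar^-2 and solving on 0 < X < 1: X = 0.591.

X = 0.591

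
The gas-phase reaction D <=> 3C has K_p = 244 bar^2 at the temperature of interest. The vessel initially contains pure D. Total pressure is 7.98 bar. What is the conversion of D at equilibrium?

Let X = conversion of D (basis 1 mol D); extent of reaction ξ = X.
Moles: n_D = 1 − X; n_C = 3X.
Total moles n_T = 1 + 2X.
y_i = n_i/n_T, p_i = y_i·P. K_p = p_C^3 / (p_D).
Setting this equal to 244 bar^2 and taking the physical root (0 < X < 1) gives X = 0.642.

X = 0.642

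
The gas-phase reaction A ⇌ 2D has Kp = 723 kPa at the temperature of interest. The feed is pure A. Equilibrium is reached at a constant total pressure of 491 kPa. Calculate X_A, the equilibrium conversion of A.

Let X = conversion of A (basis 1 mol A); extent of reaction ξ = X.
Species balance: n_A = 1 − X; n_D = 2X.
Total moles n_T = 1 + X.
With p_i = (n_i/n_T)P, Kp = p_D^2 / (p_A).
Substituting and setting equal to 723 kPa gives a polynomial in X; the root in (0,1) is X = 0.519.

X = 0.519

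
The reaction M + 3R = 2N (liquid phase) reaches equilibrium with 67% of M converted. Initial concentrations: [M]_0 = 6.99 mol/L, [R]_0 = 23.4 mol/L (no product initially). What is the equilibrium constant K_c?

K_c = 0.0465 (mol/L)^-2

Let X = conversion of M.
Concentrations: [M] = 6.99 − 6.99X; [R] = 23.4 − 21X; [N] = 14X.
At X = 0.67: [M] = 2.31, [R] = 9.35, [N] = 9.37.
K_c = [N]^2 / ([M] [R]^3) = 0.0465 (mol/L)^-2.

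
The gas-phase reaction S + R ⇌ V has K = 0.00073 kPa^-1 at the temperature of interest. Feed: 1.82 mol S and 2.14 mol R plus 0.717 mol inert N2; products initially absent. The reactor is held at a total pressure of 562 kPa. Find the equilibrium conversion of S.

X = 0.148

Take 1.82 mol S as basis and let X be its fractional conversion, so ξ = 1.82X.
At extent ξ: n_S = 1.82 − 1.82X; n_R = 2.14 − 1.82X; n_V = 1.82X; n_I = 0.717 (inert).
Summing: n_T = 4.68 − 1.82X.
Mole fractions y_i = n_i/n_T; K = p_V / (p_S p_R) with p_i = y_i·P.
Equating to 0.00073 kPa^-1 and solving on 0 < X < 1: X = 0.148.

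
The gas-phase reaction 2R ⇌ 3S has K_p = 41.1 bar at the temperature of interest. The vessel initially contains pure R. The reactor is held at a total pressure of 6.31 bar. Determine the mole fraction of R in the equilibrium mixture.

y_R = 0.253

Take 1 mol R as basis and let X be its fractional conversion, so ξ = 0.5X.
Moles: n_R = 1 − X; n_S = 1.5X.
Total moles n_T = 1 + 0.5X.
y_i = n_i/n_T, p_i = y_i·P. K_p = p_S^3 / (p_R^2).
Setting this equal to 41.1 bar and taking the physical root (0 < X < 1) gives X = 0.663.
Then n_R = 0.337, n_T = 1.33, so y_R = 0.253.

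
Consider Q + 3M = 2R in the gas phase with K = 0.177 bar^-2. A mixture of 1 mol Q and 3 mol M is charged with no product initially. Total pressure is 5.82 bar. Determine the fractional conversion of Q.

X = 0.511

Basis: 1 mol Q initially; let X = conversion of Q. Extent ξ = X.
At extent ξ: n_Q = 1 − X; n_M = 3 − 3X; n_R = 2X.
n_T = Σnᵢ = 4 − 2X.
With p_i = (n_i/n_T)P, K = p_R^2 / (p_Q p_M^3).
Substituting and setting equal to 0.177 bar^-2 gives a polynomial in X; the root in (0,1) is X = 0.511.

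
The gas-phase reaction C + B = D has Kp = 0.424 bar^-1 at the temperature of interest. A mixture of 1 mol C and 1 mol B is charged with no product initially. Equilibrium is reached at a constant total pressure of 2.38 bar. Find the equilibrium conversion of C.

Let X = conversion of C (basis 1 mol C); extent of reaction ξ = X.
At extent ξ: n_C = 1 − X; n_B = 1 − X; n_D = X.
Summing: n_T = 2 − X.
y_i = n_i/n_T, p_i = y_i·P. Kp = p_D / (p_C p_B).
Setting this equal to 0.424 bar^-1 and taking the physical root (0 < X < 1) gives X = 0.294.

X = 0.294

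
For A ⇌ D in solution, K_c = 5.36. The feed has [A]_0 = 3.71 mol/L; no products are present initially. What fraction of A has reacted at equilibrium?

X = 0.843

Let X = conversion of A; extent ξ = 3.71·X mol/L.
Concentrations: [A] = 3.71 − 3.71X; [D] = 3.71X.
K_c = [D] / ([A]).
Equating to 5.36: the physical root is X = 0.843.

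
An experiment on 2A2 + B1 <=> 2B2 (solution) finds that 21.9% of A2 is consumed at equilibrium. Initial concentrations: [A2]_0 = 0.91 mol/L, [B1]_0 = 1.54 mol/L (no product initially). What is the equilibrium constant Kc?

Kc = 0.0546 L/mol

Let X = conversion of A2.
Concentrations: [A2] = 0.91 − 0.91X; [B1] = 1.54 − 0.455X; [B2] = 0.91X.
At X = 0.219: [A2] = 0.711, [B1] = 1.44, [B2] = 0.199.
Kc = [B2]^2 / ([A2]^2 [B1]) = 0.0546 L/mol.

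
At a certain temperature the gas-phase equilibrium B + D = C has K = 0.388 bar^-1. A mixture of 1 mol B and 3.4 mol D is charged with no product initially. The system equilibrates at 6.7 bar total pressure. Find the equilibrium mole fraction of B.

y_B = 0.092

Let X = conversion of B (basis 1 mol B); extent of reaction ξ = X.
At extent ξ: n_B = 1 − X; n_D = 3.4 − X; n_C = X.
Summing: n_T = 4.4 − X.
y_i = n_i/n_T, p_i = y_i·P. K = p_C / (p_B p_D).
Equating to 0.388 bar^-1 and solving on 0 < X < 1: X = 0.656.
Then n_B = 0.344, n_T = 3.74, so y_B = 0.092.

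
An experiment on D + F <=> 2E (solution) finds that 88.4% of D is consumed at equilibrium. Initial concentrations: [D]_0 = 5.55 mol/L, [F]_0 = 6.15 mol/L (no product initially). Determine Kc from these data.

Let X = conversion of D.
Concentrations: [D] = 5.55 − 5.55X; [F] = 6.15 − 5.55X; [E] = 11.1X.
At X = 0.884: [D] = 0.644, [F] = 1.24, [E] = 9.81.
Kc = [E]^2 / ([D] [F]) = 120.

Kc = 120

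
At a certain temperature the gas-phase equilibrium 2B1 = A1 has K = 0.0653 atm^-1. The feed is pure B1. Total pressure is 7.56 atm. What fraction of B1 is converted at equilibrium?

Let X = conversion of B1 (basis 1 mol B1); extent of reaction ξ = 0.5X.
Species balance: n_B1 = 1 − X; n_A1 = 0.5X.
n_T = Σnᵢ = 1 − 0.5X.
Mole fractions y_i = n_i/n_T; K = p_A1 / (p_B1^2) with p_i = y_i·P.
This yields a degree-2 equation in X; solving on (0,1), X = 0.420.

X = 0.420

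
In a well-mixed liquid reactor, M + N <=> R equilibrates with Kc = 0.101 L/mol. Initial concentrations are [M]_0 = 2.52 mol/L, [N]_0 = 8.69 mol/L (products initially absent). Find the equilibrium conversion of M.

Let X = conversion of M; extent ξ = 2.52·X mol/L.
Concentrations: [M] = 2.52 − 2.52X; [N] = 8.69 − 2.52X; [R] = 2.52X.
Kc = [R] / ([M] [N]).
Setting equal to 0.101 and solving for X on (0,1) gives X = 0.434.

X = 0.434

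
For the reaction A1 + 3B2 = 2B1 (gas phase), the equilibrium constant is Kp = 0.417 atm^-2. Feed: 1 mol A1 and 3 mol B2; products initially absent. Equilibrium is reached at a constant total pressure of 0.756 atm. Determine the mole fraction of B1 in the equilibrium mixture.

Basis: 1 mol A1 initially; let X = conversion of A1. Extent ξ = X.
Mole table: n_A1 = 1 − X; n_B2 = 3 − 3X; n_B1 = 2X.
Total moles n_T = 4 − 2X.
With p_i = (n_i/n_T)P, Kp = p_B1^2 / (p_A1 p_B2^3).
Setting this equal to 0.417 atm^-2 and taking the physical root (0 < X < 1) gives X = 0.218.
Then n_B1 = 0.435, n_T = 3.56, so y_B1 = 0.122.

y_B1 = 0.122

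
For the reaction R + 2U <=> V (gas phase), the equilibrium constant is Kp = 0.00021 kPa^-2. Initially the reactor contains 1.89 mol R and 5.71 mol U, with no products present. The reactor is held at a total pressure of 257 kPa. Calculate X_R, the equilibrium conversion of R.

Take 1.89 mol R as basis and let X be its fractional conversion, so ξ = 1.89X.
Mole table: n_R = 1.89 − 1.89X; n_U = 5.71 − 3.78X; n_V = 1.89X.
Total moles n_T = 7.6 − 3.78X.
y_i = n_i/n_T, p_i = y_i·P. Kp = p_V / (p_R p_U^2).
This yields a degree-3 equation in X; solving on (0,1), X = 0.823.

X = 0.823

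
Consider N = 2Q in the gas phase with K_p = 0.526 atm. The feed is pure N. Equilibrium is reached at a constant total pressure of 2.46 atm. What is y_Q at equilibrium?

y_Q = 0.368

Take 1 mol N as basis and let X be its fractional conversion, so ξ = X.
At extent ξ: n_N = 1 − X; n_Q = 2X.
Summing: n_T = 1 + X.
With p_i = (n_i/n_T)P, K_p = p_Q^2 / (p_N).
Substituting and setting equal to 0.526 atm gives a polynomial in X; the root in (0,1) is X = 0.225.
Then n_Q = 0.451, n_T = 1.23, so y_Q = 0.368.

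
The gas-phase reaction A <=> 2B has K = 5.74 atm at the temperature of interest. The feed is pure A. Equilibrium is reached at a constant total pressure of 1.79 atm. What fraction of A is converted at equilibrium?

Take 1 mol A as basis and let X be its fractional conversion, so ξ = X.
Mole table: n_A = 1 − X; n_B = 2X.
n_T = Σnᵢ = 1 + X.
With p_i = (n_i/n_T)P, K = p_B^2 / (p_A).
Equating to 5.74 atm and solving on 0 < X < 1: X = 0.667.

X = 0.667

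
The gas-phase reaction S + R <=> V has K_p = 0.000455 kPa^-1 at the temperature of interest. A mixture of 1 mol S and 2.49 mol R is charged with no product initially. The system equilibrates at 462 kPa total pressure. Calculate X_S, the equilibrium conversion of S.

X = 0.129

Let X = conversion of S (basis 1 mol S); extent of reaction ξ = X.
At extent ξ: n_S = 1 − X; n_R = 2.49 − X; n_V = X.
n_T = Σnᵢ = 3.49 − X.
With p_i = (n_i/n_T)P, K_p = p_V / (p_S p_R).
This yields a degree-2 equation in X; solving on (0,1), X = 0.129.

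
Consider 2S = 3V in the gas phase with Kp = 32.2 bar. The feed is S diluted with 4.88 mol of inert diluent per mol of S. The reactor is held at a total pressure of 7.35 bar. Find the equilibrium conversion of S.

Take 1 mol S as basis and let X be its fractional conversion, so ξ = 0.5X.
Species balance: n_S = 1 − X; n_V = 1.5X; n_I = 4.88 (inert).
n_T = Σnᵢ = 5.88 + 0.5X.
y_i = n_i/n_T, p_i = y_i·P. Kp = p_V^3 / (p_S^2).
Substituting and setting equal to 32.2 bar gives a polynomial in X; the root in (0,1) is X = 0.765.

X = 0.765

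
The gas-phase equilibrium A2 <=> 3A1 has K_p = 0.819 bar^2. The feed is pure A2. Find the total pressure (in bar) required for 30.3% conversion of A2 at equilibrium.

Let X = conversion of A2 (basis 1 mol A2); extent of reaction ξ = X.
Moles: n_A2 = 1 − X; n_A1 = 3X.
n_T = Σnᵢ = 1 + 2X.
K_p = p_A1^3 / (p_A2) with p_i = (n_i/n_T)·P.
At X = 0.303: the mole-fraction product g(X) = Π y_i^ν_i = 0.4178. Since K_p = g(X)·P^{2}, P = (K_p/g)^(1/2) = (0.819/0.4178)^(1/2) = 1.4 bar.

P = 1.4 bar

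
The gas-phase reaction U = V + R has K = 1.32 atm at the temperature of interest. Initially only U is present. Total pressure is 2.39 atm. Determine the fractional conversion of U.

X = 0.596

Let X = conversion of U (basis 1 mol U); extent of reaction ξ = X.
Mole table: n_U = 1 − X; n_V = X; n_R = X.
n_T = Σnᵢ = 1 + X.
Mole fractions y_i = n_i/n_T; K = p_V p_R / (p_U) with p_i = y_i·P.
Substituting and setting equal to 1.32 atm gives a polynomial in X; the root in (0,1) is X = 0.596.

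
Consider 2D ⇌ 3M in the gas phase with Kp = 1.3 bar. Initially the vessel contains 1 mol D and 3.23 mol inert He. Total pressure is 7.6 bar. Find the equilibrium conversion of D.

X = 0.422

Let X = conversion of D (basis 1 mol D); extent of reaction ξ = 0.5X.
At extent ξ: n_D = 1 − X; n_M = 1.5X; n_I = 3.23 (inert).
n_T = Σnᵢ = 4.23 + 0.5X.
With p_i = (n_i/n_T)P, Kp = p_M^3 / (p_D^2).
This yields a degree-3 equation in X; solving on (0,1), X = 0.422.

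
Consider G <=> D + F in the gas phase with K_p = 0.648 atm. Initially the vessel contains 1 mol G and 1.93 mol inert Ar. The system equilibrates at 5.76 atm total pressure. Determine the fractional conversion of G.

X = 0.455

Let X = conversion of G (basis 1 mol G); extent of reaction ξ = X.
Moles: n_G = 1 − X; n_D = X; n_F = X; n_I = 1.93 (inert).
Total moles n_T = 2.93 + X.
Mole fractions y_i = n_i/n_T; K_p = p_D p_F / (p_G) with p_i = y_i·P.
Setting this equal to 0.648 atm and taking the physical root (0 < X < 1) gives X = 0.455.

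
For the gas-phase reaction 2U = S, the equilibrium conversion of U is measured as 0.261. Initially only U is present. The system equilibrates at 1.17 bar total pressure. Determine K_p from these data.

K_p = 0.178 bar^-1

Take 1 mol U as basis and let X be its fractional conversion, so ξ = 0.5X.
Species balance: n_U = 1 − X; n_S = 0.5X.
Summing: n_T = 1 − 0.5X.
At X = 0.261: n_U = 0.739, n_S = 0.131, n_T = 0.869.
p_i = (n_i/n_T)·P. K_p = p_S / (p_U^2) = 0.178 bar^-1.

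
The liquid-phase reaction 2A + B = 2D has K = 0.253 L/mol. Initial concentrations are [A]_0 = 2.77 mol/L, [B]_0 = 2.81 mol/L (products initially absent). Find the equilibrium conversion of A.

Let X = conversion of A; extent ξ = 2.77X/2 mol/L.
Concentrations: [A] = 2.77 − 2.77X; [B] = 2.81 − 1.39X; [D] = 2.77X.
K = [D]^2 / ([A]^2 [B]).
Setting equal to 0.253 and solving for X on (0,1) gives X = 0.428.

X = 0.428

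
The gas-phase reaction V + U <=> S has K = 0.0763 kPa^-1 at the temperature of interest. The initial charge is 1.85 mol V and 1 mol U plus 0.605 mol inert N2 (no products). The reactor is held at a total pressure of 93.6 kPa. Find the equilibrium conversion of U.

X = 0.744

Let X = conversion of U (basis 1 mol U); extent of reaction ξ = X.
At extent ξ: n_V = 1.85 − X; n_U = 1 − X; n_S = X; n_I = 0.605 (inert).
Total moles n_T = 3.46 − X.
y_i = n_i/n_T, p_i = y_i·P. K = p_S / (p_V p_U).
This yields a degree-2 equation in X; solving on (0,1), X = 0.744.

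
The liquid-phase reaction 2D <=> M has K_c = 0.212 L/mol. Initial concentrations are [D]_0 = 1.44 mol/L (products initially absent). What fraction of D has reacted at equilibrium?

X = 0.300

Let X = conversion of D; extent ξ = 1.44X/2 mol/L.
Concentrations: [D] = 1.44 − 1.44X; [M] = 0.72X.
K_c = [M] / ([D]^2).
Setting equal to 0.212 and solving for X on (0,1) gives X = 0.300.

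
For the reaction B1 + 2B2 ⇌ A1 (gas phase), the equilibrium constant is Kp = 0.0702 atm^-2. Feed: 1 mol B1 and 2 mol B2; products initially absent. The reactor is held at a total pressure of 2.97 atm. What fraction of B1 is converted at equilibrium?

Basis: 1 mol B1 initially; let X = conversion of B1. Extent ξ = X.
Species balance: n_B1 = 1 − X; n_B2 = 2 − 2X; n_A1 = X.
Total moles n_T = 3 − 2X.
With p_i = (n_i/n_T)P, Kp = p_A1 / (p_B1 p_B2^2).
This yields a degree-3 equation in X; solving on (0,1), X = 0.191.

X = 0.191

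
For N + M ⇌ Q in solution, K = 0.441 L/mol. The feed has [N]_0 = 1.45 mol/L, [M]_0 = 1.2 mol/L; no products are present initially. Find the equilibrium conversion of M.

X = 0.320

Let X = conversion of M; extent ξ = 1.2·X mol/L.
Concentrations: [N] = 1.45 − 1.2X; [M] = 1.2 − 1.2X; [Q] = 1.2X.
K = [Q] / ([N] [M]).
Equating to 0.441 L/mol: the physical root is X = 0.320.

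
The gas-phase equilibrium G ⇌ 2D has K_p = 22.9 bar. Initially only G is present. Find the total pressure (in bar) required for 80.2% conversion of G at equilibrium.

Take 1 mol G as basis and let X be its fractional conversion, so ξ = X.
Species balance: n_G = 1 − X; n_D = 2X.
n_T = Σnᵢ = 1 + X.
K_p = p_D^2 / (p_G) with p_i = (n_i/n_T)·P.
At X = 0.802: the mole-fraction product g(X) = Π y_i^ν_i = 7.211. Since K_p = g(X)·P^{1}, P = (K_p/g)^(1/1) = (22.9/7.211)^(1/1) = 3.18 bar.

P = 3.18 bar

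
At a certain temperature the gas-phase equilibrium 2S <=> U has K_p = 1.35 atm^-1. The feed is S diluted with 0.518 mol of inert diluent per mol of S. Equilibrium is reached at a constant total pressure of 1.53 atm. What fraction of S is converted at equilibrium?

X = 0.584

Take 1 mol S as basis and let X be its fractional conversion, so ξ = 0.5X.
Moles: n_S = 1 − X; n_U = 0.5X; n_I = 0.518 (inert).
Total moles n_T = 1.52 − 0.5X.
y_i = n_i/n_T, p_i = y_i·P. K_p = p_U / (p_S^2).
Setting this equal to 1.35 atm^-1 and taking the physical root (0 < X < 1) gives X = 0.584.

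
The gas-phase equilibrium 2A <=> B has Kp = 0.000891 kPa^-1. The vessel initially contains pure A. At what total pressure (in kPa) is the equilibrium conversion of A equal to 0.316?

Basis: 1 mol A initially; let X = conversion of A. Extent ξ = 0.5X.
Mole table: n_A = 1 − X; n_B = 0.5X.
n_T = Σnᵢ = 1 − 0.5X.
Kp = p_B / (p_A^2) with p_i = (n_i/n_T)·P.
At X = 0.316: the mole-fraction product g(X) = Π y_i^ν_i = 0.2844. Since Kp = g(X)·P^{-1}, P = (g/Kp)^(1/1) = (0.2844/0.000891)^(1/1) = 319 kPa.

P = 319 kPa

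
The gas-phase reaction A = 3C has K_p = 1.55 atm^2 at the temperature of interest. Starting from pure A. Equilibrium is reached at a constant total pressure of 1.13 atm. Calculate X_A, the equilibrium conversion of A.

X = 0.447

Basis: 1 mol A initially; let X = conversion of A. Extent ξ = X.
At extent ξ: n_A = 1 − X; n_C = 3X.
Summing: n_T = 1 + 2X.
With p_i = (n_i/n_T)P, K_p = p_C^3 / (p_A).
Setting this equal to 1.55 atm^2 and taking the physical root (0 < X < 1) gives X = 0.447.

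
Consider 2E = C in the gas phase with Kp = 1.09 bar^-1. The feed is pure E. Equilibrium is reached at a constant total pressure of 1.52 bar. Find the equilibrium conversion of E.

Basis: 1 mol E initially; let X = conversion of E. Extent ξ = 0.5X.
Mole table: n_E = 1 − X; n_C = 0.5X.
Summing: n_T = 1 − 0.5X.
Mole fractions y_i = n_i/n_T; Kp = p_C / (p_E^2) with p_i = y_i·P.
Equating to 1.09 bar^-1 and solving on 0 < X < 1: X = 0.638.

X = 0.638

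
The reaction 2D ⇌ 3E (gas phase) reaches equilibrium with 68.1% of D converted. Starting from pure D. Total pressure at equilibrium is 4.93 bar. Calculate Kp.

Kp = 38.5 bar

Basis: 1 mol D initially; let X = conversion of D. Extent ξ = 0.5X.
At extent ξ: n_D = 1 − X; n_E = 1.5X.
Total moles n_T = 1 + 0.5X.
At X = 0.681: n_D = 0.319, n_E = 1.02, n_T = 1.34.
p_i = (n_i/n_T)·P. Kp = p_E^3 / (p_D^2) = 38.5 bar.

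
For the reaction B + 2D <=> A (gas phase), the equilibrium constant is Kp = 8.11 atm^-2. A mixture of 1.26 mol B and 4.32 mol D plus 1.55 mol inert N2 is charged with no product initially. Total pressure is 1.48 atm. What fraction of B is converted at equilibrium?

X = 0.786

Take 1.26 mol B as basis and let X be its fractional conversion, so ξ = 1.26X.
Mole table: n_B = 1.26 − 1.26X; n_D = 4.32 − 2.52X; n_A = 1.26X; n_I = 1.55 (inert).
Total moles n_T = 7.13 − 2.52X.
y_i = n_i/n_T, p_i = y_i·P. Kp = p_A / (p_B p_D^2).
Equating to 8.11 atm^-2 and solving on 0 < X < 1: X = 0.786.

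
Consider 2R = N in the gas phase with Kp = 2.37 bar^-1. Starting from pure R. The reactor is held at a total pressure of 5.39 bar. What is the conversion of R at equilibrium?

X = 0.861

Take 1 mol R as basis and let X be its fractional conversion, so ξ = 0.5X.
Moles: n_R = 1 − X; n_N = 0.5X.
Total moles n_T = 1 − 0.5X.
Mole fractions y_i = n_i/n_T; Kp = p_N / (p_R^2) with p_i = y_i·P.
Substituting and setting equal to 2.37 bar^-1 gives a polynomial in X; the root in (0,1) is X = 0.861.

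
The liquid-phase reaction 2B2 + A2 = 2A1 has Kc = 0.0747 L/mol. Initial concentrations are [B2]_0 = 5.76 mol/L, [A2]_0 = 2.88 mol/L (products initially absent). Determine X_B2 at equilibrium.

Let X = conversion of B2; extent ξ = 5.76X/2 mol/L.
Concentrations: [B2] = 5.76 − 5.76X; [A2] = 2.88 − 2.88X; [A1] = 5.76X.
Kc = [A1]^2 / ([B2]^2 [A2]).
Solving Kc = 0.0747 for X ∈ (0,1): X = 0.282.

X = 0.282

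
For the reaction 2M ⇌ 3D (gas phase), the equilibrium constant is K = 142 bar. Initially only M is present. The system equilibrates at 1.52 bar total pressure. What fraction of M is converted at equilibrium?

Let X = conversion of M (basis 1 mol M); extent of reaction ξ = 0.5X.
Species balance: n_M = 1 − X; n_D = 1.5X.
n_T = Σnᵢ = 1 + 0.5X.
y_i = n_i/n_T, p_i = y_i·P. K = p_D^3 / (p_M^2).
Substituting and setting equal to 142 bar gives a polynomial in X; the root in (0,1) is X = 0.871.

X = 0.871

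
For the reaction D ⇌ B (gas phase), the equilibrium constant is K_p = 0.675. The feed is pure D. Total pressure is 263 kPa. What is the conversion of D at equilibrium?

Take 1 mol D as basis and let X be its fractional conversion, so ξ = X.
Moles: n_D = 1 − X; n_B = X.
n_T stays at 1 (no change in mole number).
Mole fractions y_i = n_i/n_T; K_p = p_B / (p_D) with p_i = y_i·P.
Setting this equal to 0.675 and taking the physical root (0 < X < 1) gives X = 0.403.

X = 0.403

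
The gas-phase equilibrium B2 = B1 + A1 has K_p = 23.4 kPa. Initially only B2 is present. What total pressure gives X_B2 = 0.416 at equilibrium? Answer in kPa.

Let X = conversion of B2 (basis 1 mol B2); extent of reaction ξ = X.
Mole table: n_B2 = 1 − X; n_B1 = X; n_A1 = X.
Summing: n_T = 1 + X.
K_p = p_B1 p_A1 / (p_B2) with p_i = (n_i/n_T)·P.
At X = 0.416: the mole-fraction product g(X) = Π y_i^ν_i = 0.2093. Since K_p = g(X)·P^{1}, P = (K_p/g)^(1/1) = (23.4/0.2093)^(1/1) = 112 kPa.

P = 112 kPa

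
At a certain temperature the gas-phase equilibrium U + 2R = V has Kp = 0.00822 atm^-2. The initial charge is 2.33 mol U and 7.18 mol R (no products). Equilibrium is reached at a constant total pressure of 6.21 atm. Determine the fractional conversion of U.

Basis: 2.33 mol U initially; let X = conversion of U. Extent ξ = 2.33X.
Mole table: n_U = 2.33 − 2.33X; n_R = 7.18 − 4.66X; n_V = 2.33X.
Summing: n_T = 9.51 − 4.66X.
With p_i = (n_i/n_T)P, Kp = p_V / (p_U p_R^2).
Substituting and setting equal to 0.00822 atm^-2 gives a polynomial in X; the root in (0,1) is X = 0.147.

X = 0.147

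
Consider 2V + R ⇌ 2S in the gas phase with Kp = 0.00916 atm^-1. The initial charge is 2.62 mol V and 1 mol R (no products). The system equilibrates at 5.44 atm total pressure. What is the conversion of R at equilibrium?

Take 1 mol R as basis and let X be its fractional conversion, so ξ = X.
Moles: n_V = 2.62 − 2X; n_R = 1 − X; n_S = 2X.
Summing: n_T = 3.62 − X.
Mole fractions y_i = n_i/n_T; Kp = p_S^2 / (p_V^2 p_R) with p_i = y_i·P.
This yields a degree-3 equation in X; solving on (0,1), X = 0.131.

X = 0.131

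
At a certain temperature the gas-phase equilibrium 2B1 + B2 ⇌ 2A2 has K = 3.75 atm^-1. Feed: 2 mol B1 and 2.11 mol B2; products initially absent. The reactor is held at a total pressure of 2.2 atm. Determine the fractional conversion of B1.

Take 2 mol B1 as basis and let X be its fractional conversion, so ξ = X.
Mole table: n_B1 = 2 − 2X; n_B2 = 2.11 − X; n_A2 = 2X.
Summing: n_T = 4.11 − X.
With p_i = (n_i/n_T)P, K = p_A2^2 / (p_B1^2 p_B2).
This yields a degree-3 equation in X; solving on (0,1), X = 0.651.

X = 0.651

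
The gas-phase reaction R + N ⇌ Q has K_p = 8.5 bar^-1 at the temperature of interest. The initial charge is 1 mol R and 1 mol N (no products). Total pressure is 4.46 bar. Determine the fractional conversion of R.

Let X = conversion of R (basis 1 mol R); extent of reaction ξ = X.
Moles: n_R = 1 − X; n_N = 1 − X; n_Q = X.
Summing: n_T = 2 − X.
y_i = n_i/n_T, p_i = y_i·P. K_p = p_Q / (p_R p_N).
This yields a degree-2 equation in X; solving on (0,1), X = 0.840.

X = 0.840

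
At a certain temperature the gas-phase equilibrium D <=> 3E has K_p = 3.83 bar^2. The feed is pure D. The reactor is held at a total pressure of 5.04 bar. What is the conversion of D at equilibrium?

X = 0.207

Basis: 1 mol D initially; let X = conversion of D. Extent ξ = X.
Moles: n_D = 1 − X; n_E = 3X.
Summing: n_T = 1 + 2X.
y_i = n_i/n_T, p_i = y_i·P. K_p = p_E^3 / (p_D).
This yields a degree-3 equation in X; solving on (0,1), X = 0.207.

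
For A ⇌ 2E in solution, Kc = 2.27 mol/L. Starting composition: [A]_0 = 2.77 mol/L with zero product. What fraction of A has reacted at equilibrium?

X = 0.362

Let X = conversion of A; extent ξ = 2.77·X mol/L.
Concentrations: [A] = 2.77 − 2.77X; [E] = 5.54X.
Kc = [E]^2 / ([A]).
Equating to 2.27 mol/L: the physical root is X = 0.362.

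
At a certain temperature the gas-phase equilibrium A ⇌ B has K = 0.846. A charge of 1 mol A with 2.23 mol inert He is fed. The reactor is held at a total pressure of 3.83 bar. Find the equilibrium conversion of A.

Basis: 1 mol A initially; let X = conversion of A. Extent ξ = X.
At extent ξ: n_A = 1 − X; n_B = X; n_I = 2.23 (inert).
Since Δν = 0, n_T = 3.23 throughout.
y_i = n_i/n_T, p_i = y_i·P. K = p_B / (p_A).
This yields a degree-1 equation in X; solving on (0,1), X = 0.458.

X = 0.458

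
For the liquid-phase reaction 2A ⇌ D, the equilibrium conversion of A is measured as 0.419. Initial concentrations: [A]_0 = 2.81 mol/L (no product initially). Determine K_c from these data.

Let X = conversion of A.
Concentrations: [A] = 2.81 − 2.81X; [D] = 1.41X.
At X = 0.419: [A] = 1.63, [D] = 0.589.
K_c = [D] / ([A]^2) = 0.221 L/mol.

K_c = 0.221 L/mol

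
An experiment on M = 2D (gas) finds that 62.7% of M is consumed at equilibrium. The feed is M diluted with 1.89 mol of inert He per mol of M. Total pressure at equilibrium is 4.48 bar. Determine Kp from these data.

Kp = 5.37 bar

Basis: 1 mol M initially; let X = conversion of M. Extent ξ = X.
Moles: n_M = 1 − X; n_D = 2X; n_I = 1.89 (inert).
Total moles n_T = 2.89 + X.
At X = 0.627: n_M = 0.373, n_D = 1.25, n_T = 3.52.
p_i = (n_i/n_T)·P. Kp = p_D^2 / (p_M) = 5.37 bar.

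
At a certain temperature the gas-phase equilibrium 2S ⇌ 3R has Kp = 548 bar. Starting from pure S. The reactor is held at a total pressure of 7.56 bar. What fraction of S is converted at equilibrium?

X = 0.857

Basis: 1 mol S initially; let X = conversion of S. Extent ξ = 0.5X.
At extent ξ: n_S = 1 − X; n_R = 1.5X.
Summing: n_T = 1 + 0.5X.
Mole fractions y_i = n_i/n_T; Kp = p_R^3 / (p_S^2) with p_i = y_i·P.
This yields a degree-3 equation in X; solving on (0,1), X = 0.857.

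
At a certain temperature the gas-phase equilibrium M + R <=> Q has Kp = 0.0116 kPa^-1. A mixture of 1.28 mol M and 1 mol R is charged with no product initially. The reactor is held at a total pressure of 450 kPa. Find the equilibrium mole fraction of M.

Let X = conversion of R (basis 1 mol R); extent of reaction ξ = X.
Mole table: n_M = 1.28 − X; n_R = 1 − X; n_Q = X.
Summing: n_T = 2.28 − X.
y_i = n_i/n_T, p_i = y_i·P. Kp = p_Q / (p_M p_R).
Equating to 0.0116 kPa^-1 and solving on 0 < X < 1: X = 0.665.
Then n_M = 0.615, n_T = 1.61, so y_M = 0.381.

y_M = 0.381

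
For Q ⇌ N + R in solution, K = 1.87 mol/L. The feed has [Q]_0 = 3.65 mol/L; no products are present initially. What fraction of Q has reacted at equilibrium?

Let X = conversion of Q; extent ξ = 3.65·X mol/L.
Concentrations: [Q] = 3.65 − 3.65X; [N] = 3.65X; [R] = 3.65X.
K = [N] [R] / ([Q]).
Equating to 1.87 mol/L: the physical root is X = 0.504.

X = 0.504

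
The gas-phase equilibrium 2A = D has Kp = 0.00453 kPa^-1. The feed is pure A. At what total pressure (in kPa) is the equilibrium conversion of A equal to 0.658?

P = 417 kPa

Basis: 1 mol A initially; let X = conversion of A. Extent ξ = 0.5X.
Mole table: n_A = 1 − X; n_D = 0.5X.
Summing: n_T = 1 − 0.5X.
Kp = p_D / (p_A^2) with p_i = (n_i/n_T)·P.
At X = 0.658: the mole-fraction product g(X) = Π y_i^ν_i = 1.887. Since Kp = g(X)·P^{-1}, P = (g/Kp)^(1/1) = (1.887/0.00453)^(1/1) = 417 kPa.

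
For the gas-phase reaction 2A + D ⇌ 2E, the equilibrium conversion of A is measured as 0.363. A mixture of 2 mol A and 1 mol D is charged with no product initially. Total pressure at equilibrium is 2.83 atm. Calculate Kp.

Basis: 2 mol A initially; let X = conversion of A. Extent ξ = X.
Species balance: n_A = 2 − 2X; n_D = 1 − X; n_E = 2X.
Total moles n_T = 3 − X.
At X = 0.363: n_A = 1.27, n_D = 0.637, n_E = 0.726, n_T = 2.64.
p_i = (n_i/n_T)·P. Kp = p_E^2 / (p_A^2 p_D) = 0.475 atm^-1.

Kp = 0.475 atm^-1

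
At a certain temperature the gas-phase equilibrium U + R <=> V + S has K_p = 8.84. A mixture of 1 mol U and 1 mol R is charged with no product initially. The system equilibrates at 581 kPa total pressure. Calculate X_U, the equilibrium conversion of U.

X = 0.748

Basis: 1 mol U initially; let X = conversion of U. Extent ξ = X.
At extent ξ: n_U = 1 − X; n_R = 1 − X; n_V = X; n_S = X.
Since Δν = 0, n_T = 2 throughout.
Mole fractions y_i = n_i/n_T; K_p = p_V p_S / (p_U p_R) with p_i = y_i·P.
Equating to 8.84 and solving on 0 < X < 1: X = 0.748.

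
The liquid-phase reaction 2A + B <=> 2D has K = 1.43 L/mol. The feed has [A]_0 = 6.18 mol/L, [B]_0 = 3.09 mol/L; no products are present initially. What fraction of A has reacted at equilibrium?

Let X = conversion of A; extent ξ = 6.18X/2 mol/L.
Concentrations: [A] = 6.18 − 6.18X; [B] = 3.09 − 3.09X; [D] = 6.18X.
K = [D]^2 / ([A]^2 [B]).
Equating to 1.43 L/mol: the physical root is X = 0.577.

X = 0.577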